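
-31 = -31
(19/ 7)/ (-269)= -19/ 1883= -0.01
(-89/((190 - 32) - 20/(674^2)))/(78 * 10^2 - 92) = -10107641/138311558076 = -0.00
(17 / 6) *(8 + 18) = 221 / 3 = 73.67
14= 14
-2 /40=-1 /20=-0.05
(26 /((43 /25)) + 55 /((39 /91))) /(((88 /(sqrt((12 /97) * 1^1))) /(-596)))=-2757245 * sqrt(291) /137643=-341.72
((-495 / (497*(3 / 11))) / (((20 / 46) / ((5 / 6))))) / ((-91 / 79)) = 1099285 / 180908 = 6.08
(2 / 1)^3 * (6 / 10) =24 / 5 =4.80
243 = 243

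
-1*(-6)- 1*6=0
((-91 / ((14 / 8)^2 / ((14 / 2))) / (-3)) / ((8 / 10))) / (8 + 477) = 52 / 291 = 0.18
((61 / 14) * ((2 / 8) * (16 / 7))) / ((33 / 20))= 2440 / 1617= 1.51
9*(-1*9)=-81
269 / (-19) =-269 / 19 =-14.16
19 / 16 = 1.19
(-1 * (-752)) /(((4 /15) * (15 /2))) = 376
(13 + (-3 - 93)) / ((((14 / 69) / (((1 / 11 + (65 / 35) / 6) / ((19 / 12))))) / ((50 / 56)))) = -26487375 / 286748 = -92.37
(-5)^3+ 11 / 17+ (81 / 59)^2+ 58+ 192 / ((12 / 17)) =12281113 / 59177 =207.53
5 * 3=15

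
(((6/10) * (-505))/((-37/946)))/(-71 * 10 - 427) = -6.81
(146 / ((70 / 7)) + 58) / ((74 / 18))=3267 / 185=17.66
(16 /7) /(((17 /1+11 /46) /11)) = 8096 /5551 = 1.46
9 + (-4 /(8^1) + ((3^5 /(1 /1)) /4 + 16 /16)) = 281 /4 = 70.25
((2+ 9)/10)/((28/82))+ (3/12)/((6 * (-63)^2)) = 1534307/476280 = 3.22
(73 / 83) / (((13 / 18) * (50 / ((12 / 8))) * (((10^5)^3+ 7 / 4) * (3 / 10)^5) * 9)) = 584000 / 349596000000000611793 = 0.00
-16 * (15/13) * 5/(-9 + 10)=-1200/13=-92.31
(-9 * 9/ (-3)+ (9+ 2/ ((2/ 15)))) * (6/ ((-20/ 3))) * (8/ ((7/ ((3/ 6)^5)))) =-459/ 280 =-1.64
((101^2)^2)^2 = 10828567056280801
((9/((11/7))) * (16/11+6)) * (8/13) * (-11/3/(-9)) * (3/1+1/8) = 14350/429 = 33.45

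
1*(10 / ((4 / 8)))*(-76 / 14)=-760 / 7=-108.57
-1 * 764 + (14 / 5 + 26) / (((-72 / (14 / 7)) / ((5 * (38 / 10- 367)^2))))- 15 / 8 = -105684567 / 200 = -528422.84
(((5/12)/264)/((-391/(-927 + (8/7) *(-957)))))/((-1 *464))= -1025/58308096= -0.00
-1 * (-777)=777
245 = 245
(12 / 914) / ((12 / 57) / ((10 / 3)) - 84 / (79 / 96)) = -7505 / 58313657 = -0.00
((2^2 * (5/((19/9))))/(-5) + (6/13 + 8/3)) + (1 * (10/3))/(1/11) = 28084/741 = 37.90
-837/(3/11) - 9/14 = -42975/14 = -3069.64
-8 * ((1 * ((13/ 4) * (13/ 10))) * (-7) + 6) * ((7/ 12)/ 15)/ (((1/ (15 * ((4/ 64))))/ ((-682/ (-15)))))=2250941/ 7200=312.63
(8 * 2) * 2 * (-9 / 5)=-57.60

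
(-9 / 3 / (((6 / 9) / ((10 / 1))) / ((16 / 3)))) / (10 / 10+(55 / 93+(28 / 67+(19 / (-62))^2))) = -185434560 / 1625041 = -114.11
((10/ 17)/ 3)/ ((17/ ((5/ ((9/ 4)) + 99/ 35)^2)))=5062562/ 17205615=0.29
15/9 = 5/3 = 1.67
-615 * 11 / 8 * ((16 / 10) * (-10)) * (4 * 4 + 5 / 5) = 230010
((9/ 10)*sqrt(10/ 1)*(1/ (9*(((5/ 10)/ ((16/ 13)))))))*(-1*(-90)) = 288*sqrt(10)/ 13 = 70.06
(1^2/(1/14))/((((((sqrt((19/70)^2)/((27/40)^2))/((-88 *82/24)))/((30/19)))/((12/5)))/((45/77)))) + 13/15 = -15647.39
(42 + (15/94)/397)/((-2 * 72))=-522457/1791264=-0.29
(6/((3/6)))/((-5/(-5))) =12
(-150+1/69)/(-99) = 10349/6831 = 1.52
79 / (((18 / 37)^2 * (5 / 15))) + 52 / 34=1841375 / 1836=1002.93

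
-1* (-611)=611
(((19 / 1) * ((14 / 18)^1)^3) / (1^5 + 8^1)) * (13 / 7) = 12103 / 6561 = 1.84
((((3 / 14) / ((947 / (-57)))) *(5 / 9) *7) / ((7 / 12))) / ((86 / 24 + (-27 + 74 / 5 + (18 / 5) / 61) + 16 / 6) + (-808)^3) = 695400 / 4266207126749183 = 0.00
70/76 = 35/38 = 0.92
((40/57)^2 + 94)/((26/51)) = 2609551/14079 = 185.35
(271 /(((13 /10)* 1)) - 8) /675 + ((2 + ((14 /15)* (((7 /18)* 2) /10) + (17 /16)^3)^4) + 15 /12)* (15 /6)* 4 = 4480278311722618095275004253 /75962322666997678080000000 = 58.98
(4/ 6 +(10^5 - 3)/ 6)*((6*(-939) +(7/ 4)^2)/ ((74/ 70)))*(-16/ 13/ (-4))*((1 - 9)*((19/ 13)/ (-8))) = -161929119275/ 4056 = -39923352.88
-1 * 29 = -29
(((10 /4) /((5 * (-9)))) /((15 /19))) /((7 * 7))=-0.00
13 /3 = 4.33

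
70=70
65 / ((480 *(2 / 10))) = 65 / 96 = 0.68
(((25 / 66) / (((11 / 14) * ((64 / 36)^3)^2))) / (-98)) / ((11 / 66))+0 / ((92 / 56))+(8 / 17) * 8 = 909233462503 / 241575133184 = 3.76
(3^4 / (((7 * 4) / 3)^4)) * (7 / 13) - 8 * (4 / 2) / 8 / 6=-1121821 / 3424512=-0.33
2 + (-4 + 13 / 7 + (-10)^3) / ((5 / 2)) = -2792 / 7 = -398.86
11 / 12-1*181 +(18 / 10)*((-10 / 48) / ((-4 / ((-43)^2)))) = -647 / 96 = -6.74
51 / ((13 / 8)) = 408 / 13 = 31.38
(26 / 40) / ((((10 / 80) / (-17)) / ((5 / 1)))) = -442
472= 472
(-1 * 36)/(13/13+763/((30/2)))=-270/389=-0.69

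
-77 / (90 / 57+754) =-1463 / 14356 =-0.10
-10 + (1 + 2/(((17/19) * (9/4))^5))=-8.94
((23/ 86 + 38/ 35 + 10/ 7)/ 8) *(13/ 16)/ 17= 108849/ 6549760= 0.02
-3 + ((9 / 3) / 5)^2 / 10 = -741 / 250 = -2.96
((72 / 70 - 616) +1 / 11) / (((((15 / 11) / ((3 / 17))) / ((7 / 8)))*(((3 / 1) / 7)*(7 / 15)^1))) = -236729 / 680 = -348.13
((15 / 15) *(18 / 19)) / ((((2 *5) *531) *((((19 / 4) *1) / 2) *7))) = 8 / 745465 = 0.00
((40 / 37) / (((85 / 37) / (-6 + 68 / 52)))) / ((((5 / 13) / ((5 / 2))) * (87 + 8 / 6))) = -732 / 4505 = -0.16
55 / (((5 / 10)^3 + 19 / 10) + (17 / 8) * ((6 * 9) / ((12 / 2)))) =1100 / 423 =2.60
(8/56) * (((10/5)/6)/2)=1/42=0.02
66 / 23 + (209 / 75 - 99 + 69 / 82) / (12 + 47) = 10457749 / 8345550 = 1.25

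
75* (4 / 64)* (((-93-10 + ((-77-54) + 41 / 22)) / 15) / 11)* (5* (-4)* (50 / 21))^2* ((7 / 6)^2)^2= -19550234375 / 705672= -27704.42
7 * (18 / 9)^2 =28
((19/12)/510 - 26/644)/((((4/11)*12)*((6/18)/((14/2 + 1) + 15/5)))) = -4443241/15765120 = -0.28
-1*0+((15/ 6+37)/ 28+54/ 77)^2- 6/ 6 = 1313145/ 379456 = 3.46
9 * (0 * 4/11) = 0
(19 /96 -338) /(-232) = 32429 /22272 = 1.46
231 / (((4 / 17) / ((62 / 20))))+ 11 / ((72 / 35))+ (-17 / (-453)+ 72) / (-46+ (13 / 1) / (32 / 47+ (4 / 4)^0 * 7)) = 52989156203 / 17389764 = 3047.15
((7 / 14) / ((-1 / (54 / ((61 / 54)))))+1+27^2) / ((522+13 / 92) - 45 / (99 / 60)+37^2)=43588864 / 115060335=0.38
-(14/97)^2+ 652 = 651.98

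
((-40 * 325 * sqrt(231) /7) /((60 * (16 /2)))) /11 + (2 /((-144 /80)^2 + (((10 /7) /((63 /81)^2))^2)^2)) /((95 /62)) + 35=7910659899396485 /225773665752339 - 325 * sqrt(231) /924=29.69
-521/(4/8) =-1042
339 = 339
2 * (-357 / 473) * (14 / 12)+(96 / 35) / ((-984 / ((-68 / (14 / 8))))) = -1.65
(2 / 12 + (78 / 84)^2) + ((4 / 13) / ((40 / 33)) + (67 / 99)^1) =2471471 / 1261260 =1.96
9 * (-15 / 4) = -135 / 4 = -33.75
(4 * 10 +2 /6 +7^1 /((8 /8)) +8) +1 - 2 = 54.33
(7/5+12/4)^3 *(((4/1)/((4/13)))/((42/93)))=2452.08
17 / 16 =1.06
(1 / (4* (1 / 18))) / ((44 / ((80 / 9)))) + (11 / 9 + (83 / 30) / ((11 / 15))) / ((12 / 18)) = 8.40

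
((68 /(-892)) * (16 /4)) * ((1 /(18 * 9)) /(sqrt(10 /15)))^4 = -17 /17065633392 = -0.00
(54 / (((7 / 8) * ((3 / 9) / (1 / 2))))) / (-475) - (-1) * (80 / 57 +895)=8939681 / 9975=896.21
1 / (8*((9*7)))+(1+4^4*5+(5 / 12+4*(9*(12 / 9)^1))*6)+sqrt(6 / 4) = sqrt(6) / 2+792037 / 504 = 1572.73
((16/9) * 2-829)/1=-7429/9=-825.44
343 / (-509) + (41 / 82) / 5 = -2921 / 5090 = -0.57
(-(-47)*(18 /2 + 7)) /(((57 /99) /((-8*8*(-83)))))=131822592 /19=6938031.16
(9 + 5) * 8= 112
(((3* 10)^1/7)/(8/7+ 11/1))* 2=12/17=0.71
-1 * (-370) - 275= 95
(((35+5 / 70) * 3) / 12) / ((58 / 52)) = 6383 / 812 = 7.86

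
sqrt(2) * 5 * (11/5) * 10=110 * sqrt(2)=155.56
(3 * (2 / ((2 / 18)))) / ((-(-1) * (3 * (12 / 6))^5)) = 1 / 144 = 0.01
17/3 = 5.67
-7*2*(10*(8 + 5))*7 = -12740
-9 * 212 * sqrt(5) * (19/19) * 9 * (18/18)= -17172 * sqrt(5)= -38397.76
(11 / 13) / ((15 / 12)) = 0.68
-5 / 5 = -1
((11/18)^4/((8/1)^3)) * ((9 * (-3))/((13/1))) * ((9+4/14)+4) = -453871/60383232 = -0.01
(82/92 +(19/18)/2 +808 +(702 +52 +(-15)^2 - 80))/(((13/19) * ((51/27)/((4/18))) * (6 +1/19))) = 510660131/10521810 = 48.53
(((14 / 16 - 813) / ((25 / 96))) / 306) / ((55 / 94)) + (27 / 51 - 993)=-70818436 / 70125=-1009.89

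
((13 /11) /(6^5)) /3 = 13 /256608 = 0.00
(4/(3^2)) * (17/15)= 68/135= 0.50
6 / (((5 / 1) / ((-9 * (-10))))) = 108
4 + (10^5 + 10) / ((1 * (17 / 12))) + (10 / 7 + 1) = 8401605 / 119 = 70601.72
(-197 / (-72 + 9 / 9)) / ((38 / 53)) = 10441 / 2698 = 3.87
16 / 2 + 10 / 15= 26 / 3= 8.67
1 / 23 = 0.04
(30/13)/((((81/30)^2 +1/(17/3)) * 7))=17000/385021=0.04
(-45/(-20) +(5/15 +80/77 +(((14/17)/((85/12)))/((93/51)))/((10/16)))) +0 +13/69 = 365180021/93331700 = 3.91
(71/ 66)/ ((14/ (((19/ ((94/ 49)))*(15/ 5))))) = 9443/ 4136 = 2.28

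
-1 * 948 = -948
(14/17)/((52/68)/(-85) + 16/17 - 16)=-1190/21773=-0.05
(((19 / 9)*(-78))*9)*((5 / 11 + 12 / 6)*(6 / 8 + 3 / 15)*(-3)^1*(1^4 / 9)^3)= 4693 / 330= 14.22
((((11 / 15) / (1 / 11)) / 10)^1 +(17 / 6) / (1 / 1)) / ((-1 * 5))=-91 / 125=-0.73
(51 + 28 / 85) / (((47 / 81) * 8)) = 353403 / 31960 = 11.06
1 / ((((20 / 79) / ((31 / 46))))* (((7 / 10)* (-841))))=-2449 / 541604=-0.00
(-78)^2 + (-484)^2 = 240340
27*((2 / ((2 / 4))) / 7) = 15.43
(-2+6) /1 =4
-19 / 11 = -1.73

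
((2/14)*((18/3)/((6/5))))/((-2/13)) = -65/14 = -4.64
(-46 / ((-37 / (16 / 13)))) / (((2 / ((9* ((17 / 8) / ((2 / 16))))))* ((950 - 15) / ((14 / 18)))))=2576 / 26455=0.10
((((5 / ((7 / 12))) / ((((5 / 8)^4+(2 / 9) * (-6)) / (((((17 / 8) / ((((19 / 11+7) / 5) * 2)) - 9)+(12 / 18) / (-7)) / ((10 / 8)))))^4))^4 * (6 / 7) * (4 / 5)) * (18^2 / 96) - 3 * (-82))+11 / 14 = 93785817281887885144014938167449162168624158784608968893163430298158557572953800376080578209987520568715164747 / 5258944452433685009210093165718768997972215144627857438763523606291904538875194782438964843750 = 17833582029657408.51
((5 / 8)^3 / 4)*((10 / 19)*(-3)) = -1875 / 19456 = -0.10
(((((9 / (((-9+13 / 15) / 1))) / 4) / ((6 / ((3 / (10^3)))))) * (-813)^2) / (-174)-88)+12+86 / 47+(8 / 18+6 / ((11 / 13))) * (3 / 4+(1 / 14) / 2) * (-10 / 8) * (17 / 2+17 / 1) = -2931776713973 / 11174419200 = -262.37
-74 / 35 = -2.11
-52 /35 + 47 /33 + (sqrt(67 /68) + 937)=sqrt(1139) /34 + 1082164 /1155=937.93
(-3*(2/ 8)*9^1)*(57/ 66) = -513/ 88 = -5.83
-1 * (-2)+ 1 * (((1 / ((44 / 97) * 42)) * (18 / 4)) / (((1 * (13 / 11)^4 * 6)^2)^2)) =64391439630510380172035 / 32195517218718973426944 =2.00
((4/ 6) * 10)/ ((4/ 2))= 10/ 3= 3.33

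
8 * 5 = 40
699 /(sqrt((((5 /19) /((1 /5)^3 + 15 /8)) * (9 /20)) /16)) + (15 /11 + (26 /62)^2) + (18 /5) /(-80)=3159661 /2114200 + 466 * sqrt(357770) /25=11150.80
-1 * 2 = -2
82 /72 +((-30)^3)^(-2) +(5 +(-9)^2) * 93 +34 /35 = 40824562950007 /5103000000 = 8000.11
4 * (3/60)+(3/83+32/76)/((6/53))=200527/47310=4.24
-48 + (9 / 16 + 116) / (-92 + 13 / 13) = -71753 / 1456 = -49.28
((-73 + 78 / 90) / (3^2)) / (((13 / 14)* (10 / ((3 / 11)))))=-7574 / 32175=-0.24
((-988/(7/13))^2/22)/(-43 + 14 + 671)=238.37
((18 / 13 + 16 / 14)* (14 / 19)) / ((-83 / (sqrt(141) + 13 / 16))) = -460* sqrt(141) / 20501- 115 / 6308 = -0.28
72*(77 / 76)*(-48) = -66528 / 19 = -3501.47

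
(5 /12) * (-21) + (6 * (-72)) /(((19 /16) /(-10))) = 3629.14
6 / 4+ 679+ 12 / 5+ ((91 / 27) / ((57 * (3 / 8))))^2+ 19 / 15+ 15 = 29808896753 / 42633378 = 699.19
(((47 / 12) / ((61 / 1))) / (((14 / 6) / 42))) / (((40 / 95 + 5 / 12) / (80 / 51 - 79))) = -21158742 / 198067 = -106.83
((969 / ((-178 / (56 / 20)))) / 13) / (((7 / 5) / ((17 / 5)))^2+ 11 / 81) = -158783247 / 41351180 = -3.84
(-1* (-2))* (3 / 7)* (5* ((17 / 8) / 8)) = 255 / 224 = 1.14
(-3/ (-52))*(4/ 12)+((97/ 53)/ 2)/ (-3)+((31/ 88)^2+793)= 792.84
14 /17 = 0.82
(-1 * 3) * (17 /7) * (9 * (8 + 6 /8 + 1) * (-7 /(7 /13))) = 8311.18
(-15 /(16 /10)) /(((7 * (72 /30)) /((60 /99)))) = -625 /1848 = -0.34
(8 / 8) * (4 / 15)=4 / 15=0.27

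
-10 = -10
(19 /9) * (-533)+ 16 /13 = -1123.99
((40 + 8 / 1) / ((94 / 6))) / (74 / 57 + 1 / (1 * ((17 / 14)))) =17442 / 12079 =1.44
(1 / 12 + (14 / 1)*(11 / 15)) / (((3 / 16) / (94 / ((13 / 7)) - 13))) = 134964 / 65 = 2076.37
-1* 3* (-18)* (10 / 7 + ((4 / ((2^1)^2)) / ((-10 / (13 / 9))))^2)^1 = 82183 / 1050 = 78.27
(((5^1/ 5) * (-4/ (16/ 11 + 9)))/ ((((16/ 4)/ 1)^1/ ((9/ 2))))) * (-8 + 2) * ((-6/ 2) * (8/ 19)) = -7128/ 2185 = -3.26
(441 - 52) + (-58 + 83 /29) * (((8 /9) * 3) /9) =97265 /261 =372.66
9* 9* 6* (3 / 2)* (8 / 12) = 486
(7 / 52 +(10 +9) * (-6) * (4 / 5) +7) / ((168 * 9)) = -21857 / 393120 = -0.06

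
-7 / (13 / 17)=-119 / 13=-9.15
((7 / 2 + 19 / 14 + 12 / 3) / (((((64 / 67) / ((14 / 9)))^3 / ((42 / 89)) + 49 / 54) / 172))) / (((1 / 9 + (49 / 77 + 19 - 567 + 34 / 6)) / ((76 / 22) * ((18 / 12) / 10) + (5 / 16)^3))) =-4130589825945568881 / 3741601978880771840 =-1.10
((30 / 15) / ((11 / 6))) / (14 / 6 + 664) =0.00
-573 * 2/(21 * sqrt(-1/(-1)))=-382/7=-54.57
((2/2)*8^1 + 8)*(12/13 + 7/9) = 27.21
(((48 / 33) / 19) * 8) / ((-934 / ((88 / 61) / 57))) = -512 / 30851421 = -0.00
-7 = -7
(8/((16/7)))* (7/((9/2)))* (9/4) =49/4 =12.25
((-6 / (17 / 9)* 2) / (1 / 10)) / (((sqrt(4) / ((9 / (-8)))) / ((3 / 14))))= 3645 / 476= 7.66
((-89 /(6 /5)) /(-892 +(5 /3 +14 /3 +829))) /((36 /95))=8455 /2448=3.45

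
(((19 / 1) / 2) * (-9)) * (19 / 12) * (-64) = 8664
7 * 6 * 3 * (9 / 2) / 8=567 / 8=70.88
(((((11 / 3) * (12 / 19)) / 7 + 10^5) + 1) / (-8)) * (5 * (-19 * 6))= 7125094.82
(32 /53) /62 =16 /1643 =0.01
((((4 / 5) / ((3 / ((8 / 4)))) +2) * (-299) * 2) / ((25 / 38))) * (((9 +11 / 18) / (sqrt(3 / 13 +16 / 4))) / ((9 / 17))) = -1269794396 * sqrt(715) / 1670625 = -20323.92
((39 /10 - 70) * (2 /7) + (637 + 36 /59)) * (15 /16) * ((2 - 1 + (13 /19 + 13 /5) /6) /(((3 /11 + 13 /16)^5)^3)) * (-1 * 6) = -145371466740693804427167659852734113251328 /92061092761536492453107430219989707355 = -1579.08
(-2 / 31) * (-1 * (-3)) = -6 / 31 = -0.19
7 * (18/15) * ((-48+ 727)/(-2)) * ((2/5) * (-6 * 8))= 1368864/25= 54754.56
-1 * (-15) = 15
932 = 932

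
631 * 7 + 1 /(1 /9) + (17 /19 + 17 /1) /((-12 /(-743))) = 315437 /57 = 5533.98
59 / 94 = 0.63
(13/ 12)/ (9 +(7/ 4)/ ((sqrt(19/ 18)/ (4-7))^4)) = 0.01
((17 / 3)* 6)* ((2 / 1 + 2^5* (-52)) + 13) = -56066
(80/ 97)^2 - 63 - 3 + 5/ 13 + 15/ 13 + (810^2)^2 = 52653457717768458/ 122317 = 430467209936.22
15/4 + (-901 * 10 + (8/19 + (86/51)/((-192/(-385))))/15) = -12566607287/1395360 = -9006.00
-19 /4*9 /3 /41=-57 /164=-0.35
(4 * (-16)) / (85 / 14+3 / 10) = -10.04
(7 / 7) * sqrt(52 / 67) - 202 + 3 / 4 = -805 / 4 + 2 * sqrt(871) / 67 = -200.37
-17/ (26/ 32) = -272/ 13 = -20.92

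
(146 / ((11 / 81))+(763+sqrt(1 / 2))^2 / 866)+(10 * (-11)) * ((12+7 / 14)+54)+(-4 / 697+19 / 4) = -36935644021 / 6639622+763 * sqrt(2) / 866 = -5561.67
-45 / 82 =-0.55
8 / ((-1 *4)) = -2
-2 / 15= -0.13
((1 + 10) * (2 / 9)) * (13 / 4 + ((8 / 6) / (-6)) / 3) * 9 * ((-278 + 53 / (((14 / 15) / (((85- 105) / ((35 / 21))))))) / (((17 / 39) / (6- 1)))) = -117647530 / 153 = -768938.10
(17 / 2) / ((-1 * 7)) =-17 / 14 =-1.21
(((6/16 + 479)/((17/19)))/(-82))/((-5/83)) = 1209559/11152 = 108.46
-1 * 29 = -29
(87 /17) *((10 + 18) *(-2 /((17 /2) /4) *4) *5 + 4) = -773604 /289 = -2676.83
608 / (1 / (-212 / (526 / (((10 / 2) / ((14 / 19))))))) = -3061280 / 1841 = -1662.84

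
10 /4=5 /2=2.50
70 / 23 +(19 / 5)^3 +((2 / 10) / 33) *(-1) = 5494156 / 94875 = 57.91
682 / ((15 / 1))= 682 / 15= 45.47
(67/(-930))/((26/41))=-2747/24180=-0.11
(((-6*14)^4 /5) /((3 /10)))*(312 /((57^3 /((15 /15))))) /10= 191772672 /34295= 5591.86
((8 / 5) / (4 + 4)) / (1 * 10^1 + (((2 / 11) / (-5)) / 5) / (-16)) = 440 / 22001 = 0.02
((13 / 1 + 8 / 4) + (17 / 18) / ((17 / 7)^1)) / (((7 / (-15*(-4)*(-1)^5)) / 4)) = -11080 / 21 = -527.62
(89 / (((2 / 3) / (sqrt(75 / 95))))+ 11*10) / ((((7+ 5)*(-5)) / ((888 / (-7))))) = 1628 / 7+ 9879*sqrt(285) / 665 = 483.36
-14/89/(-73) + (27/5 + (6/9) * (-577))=-36961223/97455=-379.26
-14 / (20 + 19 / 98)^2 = -134456 / 3916441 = -0.03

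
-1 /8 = -0.12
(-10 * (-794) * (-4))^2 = 1008697600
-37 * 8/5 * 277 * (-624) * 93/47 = 20247488.27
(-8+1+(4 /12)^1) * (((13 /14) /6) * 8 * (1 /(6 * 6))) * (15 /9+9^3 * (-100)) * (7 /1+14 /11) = 369594550 /2673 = 138269.57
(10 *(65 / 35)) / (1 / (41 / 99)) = 5330 / 693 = 7.69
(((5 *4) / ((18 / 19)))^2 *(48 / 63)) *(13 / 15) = 1501760 / 5103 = 294.29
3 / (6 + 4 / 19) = 57 / 118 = 0.48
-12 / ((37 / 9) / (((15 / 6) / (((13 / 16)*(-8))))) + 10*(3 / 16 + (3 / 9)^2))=4320 / 2773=1.56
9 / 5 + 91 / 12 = 563 / 60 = 9.38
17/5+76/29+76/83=83479/12035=6.94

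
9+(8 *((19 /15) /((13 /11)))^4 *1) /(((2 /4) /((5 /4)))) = 10234740169 /289180125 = 35.39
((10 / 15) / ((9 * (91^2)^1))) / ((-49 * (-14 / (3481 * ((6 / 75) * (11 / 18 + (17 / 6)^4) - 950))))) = -53279096447 / 1242383524200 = -0.04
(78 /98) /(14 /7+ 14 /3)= 117 /980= 0.12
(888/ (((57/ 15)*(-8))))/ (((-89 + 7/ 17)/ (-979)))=-3078955/ 9538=-322.81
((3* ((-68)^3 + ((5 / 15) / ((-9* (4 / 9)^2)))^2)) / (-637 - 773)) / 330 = 80494583 / 39705600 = 2.03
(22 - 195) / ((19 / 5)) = -865 / 19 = -45.53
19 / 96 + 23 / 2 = 1123 / 96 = 11.70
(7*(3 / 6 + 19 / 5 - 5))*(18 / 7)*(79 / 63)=-79 / 5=-15.80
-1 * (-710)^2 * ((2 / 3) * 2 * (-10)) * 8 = 161312000 / 3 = 53770666.67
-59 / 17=-3.47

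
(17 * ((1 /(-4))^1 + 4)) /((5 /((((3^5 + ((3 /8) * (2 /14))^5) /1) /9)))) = 344.25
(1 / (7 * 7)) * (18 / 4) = 9 / 98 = 0.09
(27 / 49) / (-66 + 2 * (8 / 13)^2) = -0.01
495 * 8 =3960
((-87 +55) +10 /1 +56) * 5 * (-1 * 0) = 0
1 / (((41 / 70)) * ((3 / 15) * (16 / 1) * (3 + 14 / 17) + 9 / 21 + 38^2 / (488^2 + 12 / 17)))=4215458975 / 31282745964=0.13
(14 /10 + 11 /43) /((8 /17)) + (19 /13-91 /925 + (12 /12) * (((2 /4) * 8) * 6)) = 29868077 /1034150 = 28.88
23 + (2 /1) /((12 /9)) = 49 /2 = 24.50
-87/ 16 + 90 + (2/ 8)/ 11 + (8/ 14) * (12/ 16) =85.01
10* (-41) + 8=-402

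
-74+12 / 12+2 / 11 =-801 / 11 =-72.82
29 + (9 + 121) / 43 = 1377 / 43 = 32.02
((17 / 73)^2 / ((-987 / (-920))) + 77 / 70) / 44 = 60515753 / 2314278120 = 0.03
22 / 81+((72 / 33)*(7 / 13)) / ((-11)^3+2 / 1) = 1389142 / 5131269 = 0.27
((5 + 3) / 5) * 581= 4648 / 5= 929.60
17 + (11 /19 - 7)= 201 /19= 10.58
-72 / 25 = -2.88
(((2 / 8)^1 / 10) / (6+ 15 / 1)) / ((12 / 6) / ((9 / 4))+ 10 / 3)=3 / 10640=0.00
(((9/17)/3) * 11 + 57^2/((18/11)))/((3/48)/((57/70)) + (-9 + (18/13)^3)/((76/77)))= -33848396868/108185399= -312.87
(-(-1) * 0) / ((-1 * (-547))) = 0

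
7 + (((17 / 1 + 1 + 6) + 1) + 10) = 42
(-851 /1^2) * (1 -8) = 5957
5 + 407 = 412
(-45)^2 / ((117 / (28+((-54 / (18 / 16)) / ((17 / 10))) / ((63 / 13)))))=593700 / 1547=383.78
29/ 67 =0.43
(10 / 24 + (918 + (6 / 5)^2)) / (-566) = -275957 / 169800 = -1.63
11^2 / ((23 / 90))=10890 / 23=473.48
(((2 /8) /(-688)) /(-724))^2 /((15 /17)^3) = 4913 /13398240485376000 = 0.00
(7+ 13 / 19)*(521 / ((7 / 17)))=1293122 / 133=9722.72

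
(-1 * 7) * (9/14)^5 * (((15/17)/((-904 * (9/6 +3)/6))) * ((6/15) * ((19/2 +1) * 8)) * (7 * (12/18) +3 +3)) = 236196/658903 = 0.36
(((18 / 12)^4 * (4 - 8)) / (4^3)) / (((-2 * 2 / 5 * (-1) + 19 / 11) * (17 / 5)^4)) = -2784375 / 2972011264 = -0.00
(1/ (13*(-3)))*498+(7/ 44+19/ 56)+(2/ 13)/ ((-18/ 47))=-913337/ 72072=-12.67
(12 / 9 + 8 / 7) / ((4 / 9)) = 39 / 7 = 5.57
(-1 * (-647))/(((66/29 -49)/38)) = -712994/1355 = -526.19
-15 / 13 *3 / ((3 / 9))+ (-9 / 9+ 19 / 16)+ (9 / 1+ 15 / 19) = -1611 / 3952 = -0.41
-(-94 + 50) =44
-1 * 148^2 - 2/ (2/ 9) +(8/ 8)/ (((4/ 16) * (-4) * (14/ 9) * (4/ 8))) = -153400/ 7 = -21914.29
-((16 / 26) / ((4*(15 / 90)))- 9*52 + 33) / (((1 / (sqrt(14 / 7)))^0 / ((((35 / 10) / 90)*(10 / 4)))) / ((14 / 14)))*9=39501 / 104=379.82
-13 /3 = -4.33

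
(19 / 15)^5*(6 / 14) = 2476099 / 1771875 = 1.40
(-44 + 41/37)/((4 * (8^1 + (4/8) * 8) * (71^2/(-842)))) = 222709/1492136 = 0.15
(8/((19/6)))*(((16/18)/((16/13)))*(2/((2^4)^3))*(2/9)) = 13/65664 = 0.00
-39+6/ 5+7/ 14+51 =137/ 10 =13.70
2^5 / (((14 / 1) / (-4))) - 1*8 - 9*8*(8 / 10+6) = -17736 / 35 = -506.74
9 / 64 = 0.14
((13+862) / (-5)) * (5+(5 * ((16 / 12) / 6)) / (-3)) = -21875 / 27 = -810.19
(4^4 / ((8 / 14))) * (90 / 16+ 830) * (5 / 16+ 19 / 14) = 1250095 / 2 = 625047.50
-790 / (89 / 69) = -54510 / 89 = -612.47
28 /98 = 2 /7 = 0.29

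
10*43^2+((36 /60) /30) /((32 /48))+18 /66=20339333 /1100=18490.30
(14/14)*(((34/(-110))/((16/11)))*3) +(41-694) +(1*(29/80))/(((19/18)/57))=-10145/16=-634.06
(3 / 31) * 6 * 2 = 36 / 31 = 1.16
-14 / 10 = -7 / 5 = -1.40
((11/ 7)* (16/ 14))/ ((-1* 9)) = -88/ 441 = -0.20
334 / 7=47.71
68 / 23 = 2.96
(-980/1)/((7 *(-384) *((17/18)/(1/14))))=15/544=0.03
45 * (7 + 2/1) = 405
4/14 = 2/7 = 0.29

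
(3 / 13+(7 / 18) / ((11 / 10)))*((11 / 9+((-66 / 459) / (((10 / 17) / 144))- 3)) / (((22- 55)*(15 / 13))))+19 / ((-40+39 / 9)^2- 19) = 14489570659 / 24870527550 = 0.58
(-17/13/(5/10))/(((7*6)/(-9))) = 51/91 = 0.56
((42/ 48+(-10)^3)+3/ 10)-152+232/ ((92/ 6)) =-1044839/ 920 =-1135.69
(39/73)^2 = 1521/5329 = 0.29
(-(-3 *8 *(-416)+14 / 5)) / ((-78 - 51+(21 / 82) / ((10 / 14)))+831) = -4094588 / 287967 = -14.22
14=14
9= 9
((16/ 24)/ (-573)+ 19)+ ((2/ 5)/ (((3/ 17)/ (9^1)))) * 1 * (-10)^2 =3539419/ 1719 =2059.00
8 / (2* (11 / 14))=56 / 11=5.09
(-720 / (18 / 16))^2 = 409600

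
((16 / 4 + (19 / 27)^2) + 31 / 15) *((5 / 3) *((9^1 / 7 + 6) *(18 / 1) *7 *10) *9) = 8132120 / 9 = 903568.89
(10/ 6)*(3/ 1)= 5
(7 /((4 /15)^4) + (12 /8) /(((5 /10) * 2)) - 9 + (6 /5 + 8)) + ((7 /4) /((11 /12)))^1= 19541441 /14080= 1387.89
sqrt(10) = 3.16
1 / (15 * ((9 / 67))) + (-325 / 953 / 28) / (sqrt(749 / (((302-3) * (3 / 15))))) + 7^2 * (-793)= -5245628 / 135-65 * sqrt(1119755) / 19986316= -38856.51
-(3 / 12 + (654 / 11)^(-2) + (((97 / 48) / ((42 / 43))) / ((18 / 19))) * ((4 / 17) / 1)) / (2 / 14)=-1400159569 / 261762192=-5.35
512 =512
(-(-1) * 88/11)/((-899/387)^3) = -463684824/726572699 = -0.64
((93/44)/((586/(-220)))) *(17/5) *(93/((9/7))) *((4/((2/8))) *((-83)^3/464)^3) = 21378300652140652946677/3658740224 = 5843076945421.49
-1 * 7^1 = -7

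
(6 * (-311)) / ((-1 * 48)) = 311 / 8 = 38.88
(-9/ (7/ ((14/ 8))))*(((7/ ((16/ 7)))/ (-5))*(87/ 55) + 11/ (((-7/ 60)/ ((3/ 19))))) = 83510811/ 2340800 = 35.68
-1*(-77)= 77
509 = 509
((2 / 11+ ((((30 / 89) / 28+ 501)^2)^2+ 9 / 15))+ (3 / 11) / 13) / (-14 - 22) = -108585255279835932816315259 / 62041274644789440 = -1750209935.27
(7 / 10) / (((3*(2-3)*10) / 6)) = -7 / 50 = -0.14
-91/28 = -13/4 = -3.25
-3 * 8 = -24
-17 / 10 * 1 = -17 / 10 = -1.70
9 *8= 72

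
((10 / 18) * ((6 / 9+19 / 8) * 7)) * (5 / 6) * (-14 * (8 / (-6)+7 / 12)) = 89425 / 864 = 103.50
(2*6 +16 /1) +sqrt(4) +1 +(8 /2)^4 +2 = 289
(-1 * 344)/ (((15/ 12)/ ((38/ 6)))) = -26144/ 15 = -1742.93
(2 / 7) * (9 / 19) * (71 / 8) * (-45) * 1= -28755 / 532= -54.05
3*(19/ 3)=19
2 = 2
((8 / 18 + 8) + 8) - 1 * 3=121 / 9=13.44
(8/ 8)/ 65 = 1/ 65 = 0.02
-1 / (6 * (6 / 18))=-1 / 2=-0.50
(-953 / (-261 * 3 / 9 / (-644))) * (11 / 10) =-7759.83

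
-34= -34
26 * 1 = 26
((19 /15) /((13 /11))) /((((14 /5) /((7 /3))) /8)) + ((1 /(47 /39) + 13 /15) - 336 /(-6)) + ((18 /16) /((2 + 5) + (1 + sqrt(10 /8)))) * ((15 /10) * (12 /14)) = 3141330148 /48308715 - 81 * sqrt(5) /7028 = 65.00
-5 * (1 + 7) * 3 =-120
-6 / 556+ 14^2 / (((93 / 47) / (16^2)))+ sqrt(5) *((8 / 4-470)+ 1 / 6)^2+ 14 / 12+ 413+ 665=341750056 / 12927+ 7879249 *sqrt(5) / 36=515840.71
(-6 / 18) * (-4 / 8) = 1 / 6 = 0.17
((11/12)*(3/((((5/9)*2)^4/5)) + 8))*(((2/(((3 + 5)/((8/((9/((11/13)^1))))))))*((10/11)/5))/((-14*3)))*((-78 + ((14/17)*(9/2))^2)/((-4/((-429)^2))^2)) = 13793928801965169/7616000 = 1811177626.31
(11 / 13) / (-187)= -1 / 221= -0.00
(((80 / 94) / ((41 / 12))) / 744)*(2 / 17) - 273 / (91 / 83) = -252866681 / 1015529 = -249.00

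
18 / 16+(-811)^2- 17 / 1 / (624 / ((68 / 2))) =102604507 / 156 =657721.20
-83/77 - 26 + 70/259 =-76375/2849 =-26.81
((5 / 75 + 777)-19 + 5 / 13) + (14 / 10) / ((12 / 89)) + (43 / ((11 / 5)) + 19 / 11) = 2259707 / 2860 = 790.11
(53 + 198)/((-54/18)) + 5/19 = -4754/57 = -83.40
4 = 4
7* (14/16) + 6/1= 97/8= 12.12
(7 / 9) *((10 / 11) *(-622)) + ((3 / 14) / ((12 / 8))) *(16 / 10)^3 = -38046812 / 86625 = -439.21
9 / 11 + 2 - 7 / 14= 51 / 22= 2.32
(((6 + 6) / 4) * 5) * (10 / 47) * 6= 900 / 47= 19.15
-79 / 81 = -0.98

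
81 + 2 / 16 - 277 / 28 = 3989 / 56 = 71.23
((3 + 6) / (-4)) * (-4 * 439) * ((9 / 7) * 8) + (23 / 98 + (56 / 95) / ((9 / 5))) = 681035389 / 16758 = 40639.42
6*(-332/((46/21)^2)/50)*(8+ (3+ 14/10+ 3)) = -8455293/66125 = -127.87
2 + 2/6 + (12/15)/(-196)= 1712/735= 2.33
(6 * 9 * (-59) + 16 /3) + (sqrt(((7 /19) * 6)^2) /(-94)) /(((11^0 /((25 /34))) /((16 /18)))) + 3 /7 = -337955995 /106267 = -3180.25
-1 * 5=-5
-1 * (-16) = 16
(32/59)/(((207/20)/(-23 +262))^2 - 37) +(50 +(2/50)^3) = 38953882791935359/779305142328125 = 49.99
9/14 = 0.64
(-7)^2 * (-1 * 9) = -441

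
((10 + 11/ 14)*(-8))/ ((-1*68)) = 151/ 119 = 1.27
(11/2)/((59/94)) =517/59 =8.76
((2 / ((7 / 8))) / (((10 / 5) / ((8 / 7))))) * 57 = 3648 / 49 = 74.45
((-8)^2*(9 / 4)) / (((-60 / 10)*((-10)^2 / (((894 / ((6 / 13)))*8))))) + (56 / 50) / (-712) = -3309947 / 890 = -3719.04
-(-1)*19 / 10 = 19 / 10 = 1.90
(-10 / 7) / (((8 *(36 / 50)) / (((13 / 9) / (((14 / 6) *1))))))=-1625 / 10584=-0.15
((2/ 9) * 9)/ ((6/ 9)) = 3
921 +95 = 1016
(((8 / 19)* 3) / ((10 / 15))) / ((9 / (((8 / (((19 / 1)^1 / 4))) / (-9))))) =-128 / 3249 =-0.04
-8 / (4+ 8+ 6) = -4 / 9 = -0.44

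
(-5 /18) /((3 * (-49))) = 5 /2646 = 0.00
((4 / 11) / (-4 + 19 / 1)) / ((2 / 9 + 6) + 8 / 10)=3 / 869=0.00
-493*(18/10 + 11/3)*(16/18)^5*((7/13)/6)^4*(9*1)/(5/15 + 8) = -198784667648/1897310800125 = -0.10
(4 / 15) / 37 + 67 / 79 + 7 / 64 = 0.96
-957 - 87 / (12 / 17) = -4321 / 4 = -1080.25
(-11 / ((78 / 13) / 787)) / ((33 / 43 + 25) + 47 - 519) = 372251 / 115128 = 3.23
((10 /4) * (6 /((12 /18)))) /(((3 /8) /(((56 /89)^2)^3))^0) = 45 /2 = 22.50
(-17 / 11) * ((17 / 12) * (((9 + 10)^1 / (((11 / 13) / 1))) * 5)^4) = -672303965880625 / 1932612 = -347873223.33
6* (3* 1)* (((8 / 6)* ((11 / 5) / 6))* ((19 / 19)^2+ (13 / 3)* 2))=1276 / 15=85.07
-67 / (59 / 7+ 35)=-469 / 304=-1.54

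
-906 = -906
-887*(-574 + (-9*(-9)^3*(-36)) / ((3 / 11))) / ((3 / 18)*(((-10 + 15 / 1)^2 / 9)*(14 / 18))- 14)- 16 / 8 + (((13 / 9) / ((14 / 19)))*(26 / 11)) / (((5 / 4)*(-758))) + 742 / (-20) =-140173626506366207 / 2487267090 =-56356483.42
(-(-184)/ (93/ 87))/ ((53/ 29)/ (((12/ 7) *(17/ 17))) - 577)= -1856928/ 6213175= -0.30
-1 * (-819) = 819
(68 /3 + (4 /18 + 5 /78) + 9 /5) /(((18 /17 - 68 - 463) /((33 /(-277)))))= 492337 /88476570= 0.01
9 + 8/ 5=53/ 5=10.60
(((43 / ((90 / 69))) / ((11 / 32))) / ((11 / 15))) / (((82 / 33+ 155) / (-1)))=-47472 / 57167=-0.83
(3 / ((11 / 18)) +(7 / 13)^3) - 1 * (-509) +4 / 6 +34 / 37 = 1383252346 / 2682537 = 515.65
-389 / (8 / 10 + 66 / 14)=-13615 / 193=-70.54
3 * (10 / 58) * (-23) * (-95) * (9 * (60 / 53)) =17698500 / 1537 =11514.96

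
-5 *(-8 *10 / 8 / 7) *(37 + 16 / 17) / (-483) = -10750 / 19159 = -0.56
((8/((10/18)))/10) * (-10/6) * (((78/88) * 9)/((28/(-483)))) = 72657/220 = 330.26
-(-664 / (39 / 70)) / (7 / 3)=6640 / 13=510.77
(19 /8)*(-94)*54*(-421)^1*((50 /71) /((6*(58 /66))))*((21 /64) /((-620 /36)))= -105516848745 /8170112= -12914.98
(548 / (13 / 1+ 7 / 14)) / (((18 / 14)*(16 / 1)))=959 / 486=1.97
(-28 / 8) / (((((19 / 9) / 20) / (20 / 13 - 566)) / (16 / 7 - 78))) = -350022600 / 247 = -1417095.55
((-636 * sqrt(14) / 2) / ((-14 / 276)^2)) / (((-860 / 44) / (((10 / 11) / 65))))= 12111984 * sqrt(14) / 136955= 330.90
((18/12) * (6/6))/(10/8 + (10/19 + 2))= 114/287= 0.40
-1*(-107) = 107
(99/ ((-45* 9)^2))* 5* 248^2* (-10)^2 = 13530880/ 729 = 18560.88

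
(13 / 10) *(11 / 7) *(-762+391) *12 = -45474 / 5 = -9094.80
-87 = -87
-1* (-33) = 33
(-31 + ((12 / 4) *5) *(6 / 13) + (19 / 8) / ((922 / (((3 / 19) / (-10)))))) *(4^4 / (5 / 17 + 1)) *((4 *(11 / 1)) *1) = -6279641968 / 29965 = -209565.89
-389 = -389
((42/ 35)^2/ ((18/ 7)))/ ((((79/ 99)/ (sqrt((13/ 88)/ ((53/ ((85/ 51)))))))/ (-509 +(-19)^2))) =-7.08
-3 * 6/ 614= -9/ 307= -0.03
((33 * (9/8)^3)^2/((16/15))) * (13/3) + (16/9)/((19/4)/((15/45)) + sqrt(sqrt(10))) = -92416 * 10^(1/4)/10553441 -4096 * 10^(3/4)/94980969 + 19456 * sqrt(10)/31660323 + 397005407312255697/44264339800064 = 8968.95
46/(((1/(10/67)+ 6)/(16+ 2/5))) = 7544/127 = 59.40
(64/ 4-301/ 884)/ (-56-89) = -13843/ 128180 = -0.11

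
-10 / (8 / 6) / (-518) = 0.01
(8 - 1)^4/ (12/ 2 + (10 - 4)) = 2401/ 12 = 200.08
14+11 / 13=193 / 13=14.85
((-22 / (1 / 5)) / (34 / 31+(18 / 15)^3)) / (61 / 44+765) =-9377500 / 184555033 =-0.05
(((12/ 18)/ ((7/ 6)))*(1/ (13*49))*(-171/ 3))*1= -228/ 4459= -0.05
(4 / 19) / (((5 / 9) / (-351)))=-12636 / 95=-133.01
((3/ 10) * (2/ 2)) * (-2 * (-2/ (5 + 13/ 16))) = 32/ 155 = 0.21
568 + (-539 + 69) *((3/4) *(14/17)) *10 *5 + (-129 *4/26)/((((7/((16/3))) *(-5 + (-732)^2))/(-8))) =-11560591581590/828911993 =-13946.71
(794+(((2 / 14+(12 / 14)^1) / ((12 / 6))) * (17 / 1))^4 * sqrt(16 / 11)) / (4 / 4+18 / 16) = 6352 / 17+9826 * sqrt(11) / 11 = 3336.30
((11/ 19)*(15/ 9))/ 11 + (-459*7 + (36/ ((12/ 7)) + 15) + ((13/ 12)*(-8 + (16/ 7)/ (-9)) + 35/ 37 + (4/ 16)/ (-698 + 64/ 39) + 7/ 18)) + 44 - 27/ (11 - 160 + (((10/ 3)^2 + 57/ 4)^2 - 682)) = -298186427795972755/ 94952465103384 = -3140.38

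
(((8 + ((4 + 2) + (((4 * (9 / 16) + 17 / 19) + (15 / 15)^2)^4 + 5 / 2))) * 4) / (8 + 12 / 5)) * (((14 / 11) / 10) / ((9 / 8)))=24257511901 / 1789046688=13.56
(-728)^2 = 529984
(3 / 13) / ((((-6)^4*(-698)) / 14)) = -7 / 1959984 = -0.00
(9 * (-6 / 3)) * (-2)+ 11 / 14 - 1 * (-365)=5625 / 14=401.79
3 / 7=0.43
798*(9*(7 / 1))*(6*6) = 1809864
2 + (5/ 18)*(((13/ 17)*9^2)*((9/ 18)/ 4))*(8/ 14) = 1537/ 476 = 3.23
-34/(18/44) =-748/9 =-83.11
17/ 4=4.25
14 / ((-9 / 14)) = -21.78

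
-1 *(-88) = 88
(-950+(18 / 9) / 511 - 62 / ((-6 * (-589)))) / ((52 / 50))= -691776175 / 757302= -913.47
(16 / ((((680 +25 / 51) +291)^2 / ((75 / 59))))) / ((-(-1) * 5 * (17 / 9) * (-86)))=-41310 / 1556960779073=-0.00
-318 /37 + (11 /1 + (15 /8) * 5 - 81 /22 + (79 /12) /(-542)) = 5351461 /661782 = 8.09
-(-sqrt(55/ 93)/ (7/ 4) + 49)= -49 + 4 *sqrt(5115)/ 651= -48.56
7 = 7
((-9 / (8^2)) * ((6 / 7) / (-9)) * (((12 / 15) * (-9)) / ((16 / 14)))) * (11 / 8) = -297 / 2560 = -0.12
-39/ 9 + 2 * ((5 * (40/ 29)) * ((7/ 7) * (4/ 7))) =2161/ 609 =3.55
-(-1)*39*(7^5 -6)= 655239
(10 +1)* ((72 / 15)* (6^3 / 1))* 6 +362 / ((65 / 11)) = 4451854 / 65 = 68490.06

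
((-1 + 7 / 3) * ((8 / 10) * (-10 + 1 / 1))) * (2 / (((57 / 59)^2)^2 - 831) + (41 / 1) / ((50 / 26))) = -8577321071392 / 41912379125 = -204.65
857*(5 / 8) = 4285 / 8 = 535.62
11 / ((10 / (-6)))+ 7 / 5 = -26 / 5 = -5.20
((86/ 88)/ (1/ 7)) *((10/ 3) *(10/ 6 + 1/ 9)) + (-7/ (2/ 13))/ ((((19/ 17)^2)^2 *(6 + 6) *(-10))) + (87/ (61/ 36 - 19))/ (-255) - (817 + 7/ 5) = -25500767801740177/ 32794257933360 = -777.60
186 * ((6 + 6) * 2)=4464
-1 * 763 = -763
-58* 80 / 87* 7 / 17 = -1120 / 51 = -21.96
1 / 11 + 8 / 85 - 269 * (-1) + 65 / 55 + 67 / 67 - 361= -83807 / 935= -89.63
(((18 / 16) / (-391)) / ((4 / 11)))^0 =1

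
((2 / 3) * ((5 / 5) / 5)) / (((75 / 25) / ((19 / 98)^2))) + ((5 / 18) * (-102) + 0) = -6122189 / 216090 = -28.33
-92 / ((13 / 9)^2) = -44.09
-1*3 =-3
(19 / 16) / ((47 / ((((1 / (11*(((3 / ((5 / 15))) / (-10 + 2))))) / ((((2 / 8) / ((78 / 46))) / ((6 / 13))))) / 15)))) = -76 / 178365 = -0.00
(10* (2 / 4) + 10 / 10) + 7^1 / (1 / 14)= 104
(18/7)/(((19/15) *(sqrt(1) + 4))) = 54/133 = 0.41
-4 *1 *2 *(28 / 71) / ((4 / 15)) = -840 / 71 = -11.83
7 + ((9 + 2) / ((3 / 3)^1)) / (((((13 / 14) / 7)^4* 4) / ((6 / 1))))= 53293.21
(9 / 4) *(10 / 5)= 9 / 2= 4.50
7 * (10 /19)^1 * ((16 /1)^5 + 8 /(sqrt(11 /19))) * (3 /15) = 112 * sqrt(209) /209 + 14680064 /19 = 772642.69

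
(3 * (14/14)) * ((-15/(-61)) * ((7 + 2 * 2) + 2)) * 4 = 2340/61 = 38.36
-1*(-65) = 65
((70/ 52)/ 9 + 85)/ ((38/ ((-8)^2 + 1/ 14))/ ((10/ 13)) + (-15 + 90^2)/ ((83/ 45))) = 190184125/ 9792252834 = 0.02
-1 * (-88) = 88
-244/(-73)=244/73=3.34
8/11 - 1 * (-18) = 18.73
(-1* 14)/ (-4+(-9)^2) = -2/ 11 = -0.18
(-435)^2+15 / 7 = 1324590 / 7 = 189227.14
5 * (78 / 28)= 195 / 14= 13.93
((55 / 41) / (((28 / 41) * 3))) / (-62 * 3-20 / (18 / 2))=-15 / 4312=-0.00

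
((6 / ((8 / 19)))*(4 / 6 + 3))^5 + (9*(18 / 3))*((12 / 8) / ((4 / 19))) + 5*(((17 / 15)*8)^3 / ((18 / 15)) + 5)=161506636964837 / 414720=389435370.77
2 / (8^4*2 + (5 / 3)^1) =6 / 24581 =0.00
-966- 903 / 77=-10755 / 11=-977.73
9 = 9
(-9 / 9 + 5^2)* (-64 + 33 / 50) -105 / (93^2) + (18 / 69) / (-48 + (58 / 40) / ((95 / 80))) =-5599521337517 / 3683464950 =-1520.18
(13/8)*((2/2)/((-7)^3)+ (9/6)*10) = 8359/343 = 24.37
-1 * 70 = -70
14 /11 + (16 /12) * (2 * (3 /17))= 326 /187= 1.74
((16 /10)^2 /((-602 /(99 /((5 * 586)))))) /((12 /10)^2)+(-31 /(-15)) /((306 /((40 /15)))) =0.02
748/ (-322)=-2.32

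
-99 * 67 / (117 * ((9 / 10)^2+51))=-6700 / 6123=-1.09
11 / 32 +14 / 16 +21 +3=807 / 32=25.22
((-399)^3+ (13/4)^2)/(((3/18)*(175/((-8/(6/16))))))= 1626142424/35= 46461212.11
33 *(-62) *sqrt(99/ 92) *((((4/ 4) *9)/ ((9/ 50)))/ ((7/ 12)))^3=-662904000000 *sqrt(253)/ 7889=-1336561491.10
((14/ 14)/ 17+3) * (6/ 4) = 78/ 17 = 4.59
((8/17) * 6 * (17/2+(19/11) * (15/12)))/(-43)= -5628/8041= -0.70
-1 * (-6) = 6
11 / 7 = 1.57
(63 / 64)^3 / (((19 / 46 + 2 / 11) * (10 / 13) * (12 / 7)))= 274134861 / 225443840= 1.22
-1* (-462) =462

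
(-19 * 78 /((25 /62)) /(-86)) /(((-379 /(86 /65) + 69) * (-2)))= 45942 /467525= 0.10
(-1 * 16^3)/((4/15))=-15360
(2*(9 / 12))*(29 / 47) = 87 / 94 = 0.93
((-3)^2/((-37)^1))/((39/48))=-144/481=-0.30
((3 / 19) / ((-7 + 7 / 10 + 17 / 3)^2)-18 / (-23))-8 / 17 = 1892498 / 2681869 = 0.71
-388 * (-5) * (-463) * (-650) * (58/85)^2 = 78561914080/289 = 271840533.15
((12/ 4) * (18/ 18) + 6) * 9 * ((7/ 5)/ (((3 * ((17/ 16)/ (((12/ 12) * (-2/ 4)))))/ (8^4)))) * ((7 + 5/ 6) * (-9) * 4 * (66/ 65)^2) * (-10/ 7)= -2173605249024/ 71825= -30262516.52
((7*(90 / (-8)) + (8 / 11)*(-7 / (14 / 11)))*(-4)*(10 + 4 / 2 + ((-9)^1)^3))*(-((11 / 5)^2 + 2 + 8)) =88048317 / 25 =3521932.68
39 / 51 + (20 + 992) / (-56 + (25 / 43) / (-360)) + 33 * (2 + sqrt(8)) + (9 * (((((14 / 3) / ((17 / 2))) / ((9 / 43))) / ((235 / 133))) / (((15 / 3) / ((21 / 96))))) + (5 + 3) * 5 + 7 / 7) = 7503832236611 / 83118851400 + 66 * sqrt(2) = 183.62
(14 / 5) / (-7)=-2 / 5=-0.40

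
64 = 64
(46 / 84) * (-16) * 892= -164128 / 21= -7815.62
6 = 6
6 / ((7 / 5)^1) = 30 / 7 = 4.29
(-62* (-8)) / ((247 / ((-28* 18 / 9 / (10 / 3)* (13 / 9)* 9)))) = -438.57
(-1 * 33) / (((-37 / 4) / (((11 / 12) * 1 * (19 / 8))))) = 2299 / 296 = 7.77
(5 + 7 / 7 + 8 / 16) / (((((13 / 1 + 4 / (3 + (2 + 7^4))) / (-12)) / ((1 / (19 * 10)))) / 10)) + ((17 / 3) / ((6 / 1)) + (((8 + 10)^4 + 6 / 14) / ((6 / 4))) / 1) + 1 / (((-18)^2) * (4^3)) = 3018878102710397 / 43136126208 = 69984.91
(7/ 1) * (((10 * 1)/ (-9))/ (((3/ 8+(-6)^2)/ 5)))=-2800/ 2619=-1.07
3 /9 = 1 /3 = 0.33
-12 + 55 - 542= -499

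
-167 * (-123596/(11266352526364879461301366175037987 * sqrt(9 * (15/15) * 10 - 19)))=20640532 * sqrt(71)/799911029371906441752396998427697077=0.00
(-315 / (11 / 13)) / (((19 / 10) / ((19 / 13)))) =-3150 / 11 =-286.36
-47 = -47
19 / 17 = 1.12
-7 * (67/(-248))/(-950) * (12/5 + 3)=-12663/1178000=-0.01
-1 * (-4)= 4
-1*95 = -95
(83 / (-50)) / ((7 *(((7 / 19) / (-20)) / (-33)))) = -104082 / 245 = -424.82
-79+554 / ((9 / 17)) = 8707 / 9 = 967.44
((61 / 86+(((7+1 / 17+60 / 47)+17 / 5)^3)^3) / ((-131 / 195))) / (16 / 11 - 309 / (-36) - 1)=-242239822678876224710405265334354266097873109742 / 348386440395787129463336576850246484375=-695319319.56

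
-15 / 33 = -5 / 11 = -0.45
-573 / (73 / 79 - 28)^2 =-1192031 / 1525107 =-0.78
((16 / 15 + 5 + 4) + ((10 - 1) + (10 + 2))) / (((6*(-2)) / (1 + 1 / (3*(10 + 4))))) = -10019 / 3780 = -2.65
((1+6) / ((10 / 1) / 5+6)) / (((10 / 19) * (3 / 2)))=133 / 120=1.11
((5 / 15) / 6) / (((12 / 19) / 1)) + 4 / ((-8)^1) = -89 / 216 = -0.41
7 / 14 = 1 / 2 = 0.50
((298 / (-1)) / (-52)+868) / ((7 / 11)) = 249887 / 182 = 1373.01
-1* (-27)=27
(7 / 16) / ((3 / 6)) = 0.88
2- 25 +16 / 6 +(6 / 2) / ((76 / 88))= -961 / 57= -16.86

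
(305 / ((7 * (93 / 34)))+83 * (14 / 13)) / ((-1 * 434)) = -445636 / 1836471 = -0.24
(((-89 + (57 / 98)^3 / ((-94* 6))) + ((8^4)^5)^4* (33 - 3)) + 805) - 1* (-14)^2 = 53005411943351529887498930000000000000000000000000000000000000000000000000.00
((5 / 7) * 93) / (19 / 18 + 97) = 1674 / 2471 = 0.68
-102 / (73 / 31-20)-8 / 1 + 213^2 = 24815629 / 547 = 45366.78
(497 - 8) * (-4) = -1956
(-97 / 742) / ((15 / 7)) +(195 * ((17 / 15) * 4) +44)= 1475423 / 1590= 927.94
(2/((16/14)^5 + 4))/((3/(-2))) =-16807/74997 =-0.22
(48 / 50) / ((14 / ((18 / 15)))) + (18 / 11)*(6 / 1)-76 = -66.10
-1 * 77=-77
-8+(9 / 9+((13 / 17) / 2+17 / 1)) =353 / 34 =10.38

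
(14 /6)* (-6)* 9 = -126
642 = 642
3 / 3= 1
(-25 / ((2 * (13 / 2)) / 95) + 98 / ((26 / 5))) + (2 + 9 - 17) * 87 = -685.85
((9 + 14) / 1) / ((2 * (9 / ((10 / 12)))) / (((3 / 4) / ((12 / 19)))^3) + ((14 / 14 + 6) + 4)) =788785 / 819613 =0.96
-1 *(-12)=12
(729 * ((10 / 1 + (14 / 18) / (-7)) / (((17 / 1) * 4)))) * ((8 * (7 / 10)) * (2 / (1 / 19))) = 1917594 / 85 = 22559.93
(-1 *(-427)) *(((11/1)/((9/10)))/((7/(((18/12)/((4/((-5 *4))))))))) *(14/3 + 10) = -738100/9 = -82011.11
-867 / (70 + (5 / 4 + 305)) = -3468 / 1505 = -2.30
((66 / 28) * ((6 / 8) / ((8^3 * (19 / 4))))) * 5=495 / 136192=0.00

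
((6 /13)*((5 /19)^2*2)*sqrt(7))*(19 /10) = 30*sqrt(7) /247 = 0.32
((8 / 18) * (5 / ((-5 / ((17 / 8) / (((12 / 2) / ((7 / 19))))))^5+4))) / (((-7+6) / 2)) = 238635365990 / 4436154983077770609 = 0.00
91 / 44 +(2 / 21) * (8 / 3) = 6437 / 2772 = 2.32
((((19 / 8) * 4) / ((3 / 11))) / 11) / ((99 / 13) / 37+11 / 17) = 155363 / 41844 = 3.71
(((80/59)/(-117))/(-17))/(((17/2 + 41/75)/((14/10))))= 5600/53081769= 0.00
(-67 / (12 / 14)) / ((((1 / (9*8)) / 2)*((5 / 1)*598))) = -5628 / 1495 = -3.76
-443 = -443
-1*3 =-3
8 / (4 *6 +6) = 4 / 15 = 0.27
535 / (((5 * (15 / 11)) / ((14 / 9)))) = 16478 / 135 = 122.06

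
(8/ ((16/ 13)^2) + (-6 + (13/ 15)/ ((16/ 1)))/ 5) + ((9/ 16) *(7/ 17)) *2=185857/ 40800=4.56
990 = 990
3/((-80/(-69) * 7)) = 207/560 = 0.37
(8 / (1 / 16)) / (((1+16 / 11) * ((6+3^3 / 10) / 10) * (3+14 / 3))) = 140800 / 18009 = 7.82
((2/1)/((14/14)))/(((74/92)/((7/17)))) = 644/629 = 1.02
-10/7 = -1.43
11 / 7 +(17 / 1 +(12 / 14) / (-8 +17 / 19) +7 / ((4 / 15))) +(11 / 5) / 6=11357 / 252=45.07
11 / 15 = 0.73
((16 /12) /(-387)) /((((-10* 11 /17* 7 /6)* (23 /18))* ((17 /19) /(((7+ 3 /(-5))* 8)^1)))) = 38912 /1903825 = 0.02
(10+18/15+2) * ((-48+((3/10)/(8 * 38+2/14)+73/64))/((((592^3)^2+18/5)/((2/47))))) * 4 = -1053481539/430728649807785869289880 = -0.00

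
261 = 261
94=94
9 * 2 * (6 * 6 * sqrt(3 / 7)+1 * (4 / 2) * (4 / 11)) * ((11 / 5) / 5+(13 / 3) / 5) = 4704 / 275+3024 * sqrt(21) / 25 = 571.41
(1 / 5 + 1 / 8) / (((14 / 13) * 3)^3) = 28561 / 2963520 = 0.01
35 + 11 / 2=40.50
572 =572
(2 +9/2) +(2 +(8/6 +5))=89/6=14.83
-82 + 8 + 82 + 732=740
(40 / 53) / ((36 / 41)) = 410 / 477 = 0.86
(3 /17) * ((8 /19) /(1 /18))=432 /323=1.34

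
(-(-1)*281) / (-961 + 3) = -281 / 958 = -0.29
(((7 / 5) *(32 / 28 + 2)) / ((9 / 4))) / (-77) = -8 / 315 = -0.03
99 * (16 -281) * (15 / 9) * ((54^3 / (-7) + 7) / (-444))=-2294323625 / 1036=-2214598.09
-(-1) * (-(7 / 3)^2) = -49 / 9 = -5.44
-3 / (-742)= 0.00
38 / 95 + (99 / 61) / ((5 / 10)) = 1112 / 305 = 3.65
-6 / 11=-0.55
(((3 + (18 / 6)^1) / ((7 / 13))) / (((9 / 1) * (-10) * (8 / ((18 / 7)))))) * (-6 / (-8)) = -117 / 3920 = -0.03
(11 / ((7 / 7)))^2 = 121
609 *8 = 4872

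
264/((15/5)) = 88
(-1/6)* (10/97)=-5/291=-0.02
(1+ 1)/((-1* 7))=-2/7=-0.29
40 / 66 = 20 / 33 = 0.61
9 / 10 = 0.90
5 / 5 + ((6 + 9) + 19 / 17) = 291 / 17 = 17.12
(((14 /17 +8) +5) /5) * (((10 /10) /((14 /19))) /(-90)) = -893 /21420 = -0.04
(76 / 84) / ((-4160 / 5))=-19 / 17472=-0.00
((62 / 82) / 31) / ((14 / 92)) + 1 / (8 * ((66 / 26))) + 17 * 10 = 12896435 / 75768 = 170.21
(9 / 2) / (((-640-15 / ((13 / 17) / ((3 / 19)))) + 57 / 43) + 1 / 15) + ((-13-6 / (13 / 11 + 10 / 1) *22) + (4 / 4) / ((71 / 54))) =-14315393288619 / 595201801018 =-24.05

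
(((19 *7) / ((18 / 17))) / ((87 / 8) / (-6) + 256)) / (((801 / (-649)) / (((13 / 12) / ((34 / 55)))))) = -0.70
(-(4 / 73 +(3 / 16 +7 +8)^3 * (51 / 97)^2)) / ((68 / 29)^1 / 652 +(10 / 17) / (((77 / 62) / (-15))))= 16859001709434211481 / 123616070180368384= 136.38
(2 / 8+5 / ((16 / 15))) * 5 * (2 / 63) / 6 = 395 / 3024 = 0.13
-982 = -982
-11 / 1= -11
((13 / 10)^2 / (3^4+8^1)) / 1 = 169 / 8900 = 0.02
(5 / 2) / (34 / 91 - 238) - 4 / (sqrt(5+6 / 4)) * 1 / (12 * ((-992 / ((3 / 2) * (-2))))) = -0.01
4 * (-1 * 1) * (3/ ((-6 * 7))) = 2/ 7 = 0.29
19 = 19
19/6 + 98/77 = 293/66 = 4.44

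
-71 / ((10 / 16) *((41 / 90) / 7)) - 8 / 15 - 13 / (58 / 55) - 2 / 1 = -62794249 / 35670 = -1760.42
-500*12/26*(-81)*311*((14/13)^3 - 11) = -1619000379000/28561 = -56685703.55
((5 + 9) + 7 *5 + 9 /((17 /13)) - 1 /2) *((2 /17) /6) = 1883 /1734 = 1.09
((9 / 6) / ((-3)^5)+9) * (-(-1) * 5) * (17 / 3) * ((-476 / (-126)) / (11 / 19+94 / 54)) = 470611 / 1134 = 415.00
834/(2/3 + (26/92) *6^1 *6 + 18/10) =65.98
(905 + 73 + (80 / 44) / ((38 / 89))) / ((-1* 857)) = -205292 / 179113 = -1.15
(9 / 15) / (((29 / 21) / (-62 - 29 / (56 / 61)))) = -40.66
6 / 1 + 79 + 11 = 96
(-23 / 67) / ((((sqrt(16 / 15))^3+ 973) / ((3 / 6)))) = -75529125 / 428157641386+ 11040*sqrt(15) / 214078820693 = -0.00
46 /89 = 0.52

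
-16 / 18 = -8 / 9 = -0.89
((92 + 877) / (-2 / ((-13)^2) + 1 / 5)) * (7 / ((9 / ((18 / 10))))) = 382109 / 53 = 7209.60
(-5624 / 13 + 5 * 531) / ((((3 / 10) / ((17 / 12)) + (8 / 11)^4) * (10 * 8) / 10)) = 35954416135 / 63616592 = 565.17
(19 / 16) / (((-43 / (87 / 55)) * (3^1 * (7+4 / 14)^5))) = -9260657 / 13055755497840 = -0.00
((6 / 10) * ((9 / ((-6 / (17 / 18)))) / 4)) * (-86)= 731 / 40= 18.28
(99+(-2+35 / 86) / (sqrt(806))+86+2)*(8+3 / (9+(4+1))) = 21505 / 14 -15755*sqrt(806) / 970424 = 1535.61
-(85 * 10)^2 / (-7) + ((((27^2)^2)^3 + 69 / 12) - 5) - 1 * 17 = 4202649788318864933 / 28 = 150094635297102319.04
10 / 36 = 5 / 18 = 0.28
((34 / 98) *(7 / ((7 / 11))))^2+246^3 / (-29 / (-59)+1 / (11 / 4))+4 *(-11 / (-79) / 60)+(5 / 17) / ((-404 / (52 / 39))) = 3146588333933434681 / 180751757865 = 17408341.53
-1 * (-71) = 71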